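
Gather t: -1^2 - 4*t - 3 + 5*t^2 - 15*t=5*t^2 - 19*t - 4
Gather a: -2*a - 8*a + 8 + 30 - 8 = 30 - 10*a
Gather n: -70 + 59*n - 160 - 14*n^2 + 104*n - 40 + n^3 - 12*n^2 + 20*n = n^3 - 26*n^2 + 183*n - 270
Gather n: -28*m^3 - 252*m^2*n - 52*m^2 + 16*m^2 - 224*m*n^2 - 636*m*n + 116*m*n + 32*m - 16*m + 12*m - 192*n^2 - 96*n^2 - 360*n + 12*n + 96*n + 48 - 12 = -28*m^3 - 36*m^2 + 28*m + n^2*(-224*m - 288) + n*(-252*m^2 - 520*m - 252) + 36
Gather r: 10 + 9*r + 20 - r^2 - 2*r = -r^2 + 7*r + 30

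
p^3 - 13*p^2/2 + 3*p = p*(p - 6)*(p - 1/2)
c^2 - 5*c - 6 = (c - 6)*(c + 1)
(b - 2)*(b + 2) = b^2 - 4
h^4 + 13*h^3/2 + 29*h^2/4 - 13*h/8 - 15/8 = (h - 1/2)*(h + 1/2)*(h + 3/2)*(h + 5)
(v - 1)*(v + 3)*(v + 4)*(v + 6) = v^4 + 12*v^3 + 41*v^2 + 18*v - 72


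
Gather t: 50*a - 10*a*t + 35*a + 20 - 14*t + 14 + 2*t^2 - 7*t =85*a + 2*t^2 + t*(-10*a - 21) + 34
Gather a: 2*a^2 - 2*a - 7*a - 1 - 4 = 2*a^2 - 9*a - 5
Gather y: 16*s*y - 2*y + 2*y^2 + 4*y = 2*y^2 + y*(16*s + 2)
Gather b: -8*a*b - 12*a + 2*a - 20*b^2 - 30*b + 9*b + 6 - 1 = -10*a - 20*b^2 + b*(-8*a - 21) + 5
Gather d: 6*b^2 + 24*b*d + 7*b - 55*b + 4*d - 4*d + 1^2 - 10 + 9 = 6*b^2 + 24*b*d - 48*b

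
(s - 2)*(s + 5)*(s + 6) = s^3 + 9*s^2 + 8*s - 60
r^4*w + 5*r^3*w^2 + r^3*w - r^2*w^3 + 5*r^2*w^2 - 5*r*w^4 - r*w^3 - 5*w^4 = (r - w)*(r + w)*(r + 5*w)*(r*w + w)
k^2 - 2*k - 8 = (k - 4)*(k + 2)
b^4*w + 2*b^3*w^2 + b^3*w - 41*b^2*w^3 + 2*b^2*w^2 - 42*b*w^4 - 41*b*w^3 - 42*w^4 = (b - 6*w)*(b + w)*(b + 7*w)*(b*w + w)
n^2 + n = n*(n + 1)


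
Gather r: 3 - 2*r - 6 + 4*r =2*r - 3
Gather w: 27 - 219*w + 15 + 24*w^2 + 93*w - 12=24*w^2 - 126*w + 30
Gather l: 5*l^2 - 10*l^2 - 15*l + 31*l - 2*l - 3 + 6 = -5*l^2 + 14*l + 3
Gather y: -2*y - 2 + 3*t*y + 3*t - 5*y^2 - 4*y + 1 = 3*t - 5*y^2 + y*(3*t - 6) - 1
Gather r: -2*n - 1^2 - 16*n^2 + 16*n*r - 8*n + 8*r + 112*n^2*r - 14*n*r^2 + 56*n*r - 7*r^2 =-16*n^2 - 10*n + r^2*(-14*n - 7) + r*(112*n^2 + 72*n + 8) - 1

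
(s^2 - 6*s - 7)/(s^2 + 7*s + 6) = (s - 7)/(s + 6)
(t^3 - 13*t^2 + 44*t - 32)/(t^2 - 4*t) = t - 9 + 8/t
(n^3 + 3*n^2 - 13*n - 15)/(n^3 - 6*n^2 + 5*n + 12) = (n + 5)/(n - 4)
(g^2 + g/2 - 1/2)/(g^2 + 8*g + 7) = (g - 1/2)/(g + 7)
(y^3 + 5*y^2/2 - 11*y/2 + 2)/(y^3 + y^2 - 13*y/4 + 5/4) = 2*(y + 4)/(2*y + 5)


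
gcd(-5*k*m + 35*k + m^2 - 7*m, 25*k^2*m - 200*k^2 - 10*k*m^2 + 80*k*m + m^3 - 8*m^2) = 5*k - m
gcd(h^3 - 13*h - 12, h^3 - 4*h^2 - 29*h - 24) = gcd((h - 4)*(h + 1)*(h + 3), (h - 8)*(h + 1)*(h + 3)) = h^2 + 4*h + 3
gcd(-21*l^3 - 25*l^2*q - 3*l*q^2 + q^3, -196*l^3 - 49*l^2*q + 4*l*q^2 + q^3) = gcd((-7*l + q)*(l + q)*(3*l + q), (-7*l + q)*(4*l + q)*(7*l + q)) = -7*l + q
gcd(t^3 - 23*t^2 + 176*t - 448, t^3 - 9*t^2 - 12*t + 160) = t - 8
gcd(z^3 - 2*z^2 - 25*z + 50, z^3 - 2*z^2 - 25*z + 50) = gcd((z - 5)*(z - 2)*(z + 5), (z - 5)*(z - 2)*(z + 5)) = z^3 - 2*z^2 - 25*z + 50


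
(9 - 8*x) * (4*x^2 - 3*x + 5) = -32*x^3 + 60*x^2 - 67*x + 45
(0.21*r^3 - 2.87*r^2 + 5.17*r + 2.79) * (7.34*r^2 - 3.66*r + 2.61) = 1.5414*r^5 - 21.8344*r^4 + 49.0001*r^3 - 5.9343*r^2 + 3.2823*r + 7.2819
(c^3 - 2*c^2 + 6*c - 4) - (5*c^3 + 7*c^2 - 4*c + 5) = -4*c^3 - 9*c^2 + 10*c - 9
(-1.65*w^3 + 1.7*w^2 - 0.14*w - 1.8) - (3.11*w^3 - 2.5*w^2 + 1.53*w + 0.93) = -4.76*w^3 + 4.2*w^2 - 1.67*w - 2.73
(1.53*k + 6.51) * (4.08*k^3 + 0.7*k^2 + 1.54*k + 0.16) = 6.2424*k^4 + 27.6318*k^3 + 6.9132*k^2 + 10.2702*k + 1.0416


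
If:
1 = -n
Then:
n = -1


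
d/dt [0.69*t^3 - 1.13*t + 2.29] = 2.07*t^2 - 1.13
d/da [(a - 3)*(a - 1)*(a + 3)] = 3*a^2 - 2*a - 9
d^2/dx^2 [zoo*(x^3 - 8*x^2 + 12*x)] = zoo*(x + 1)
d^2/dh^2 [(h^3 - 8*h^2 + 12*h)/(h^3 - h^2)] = 2*(-7*h^3 + 36*h^2 - 36*h + 12)/(h^3*(h^3 - 3*h^2 + 3*h - 1))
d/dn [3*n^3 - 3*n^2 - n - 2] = 9*n^2 - 6*n - 1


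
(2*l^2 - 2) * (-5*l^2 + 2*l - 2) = -10*l^4 + 4*l^3 + 6*l^2 - 4*l + 4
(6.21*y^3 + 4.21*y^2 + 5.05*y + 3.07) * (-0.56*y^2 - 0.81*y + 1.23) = -3.4776*y^5 - 7.3877*y^4 + 1.4002*y^3 - 0.6314*y^2 + 3.7248*y + 3.7761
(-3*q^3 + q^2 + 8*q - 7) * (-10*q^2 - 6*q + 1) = 30*q^5 + 8*q^4 - 89*q^3 + 23*q^2 + 50*q - 7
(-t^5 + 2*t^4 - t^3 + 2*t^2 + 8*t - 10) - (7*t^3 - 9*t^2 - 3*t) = -t^5 + 2*t^4 - 8*t^3 + 11*t^2 + 11*t - 10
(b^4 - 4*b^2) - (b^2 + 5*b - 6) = b^4 - 5*b^2 - 5*b + 6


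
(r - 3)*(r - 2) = r^2 - 5*r + 6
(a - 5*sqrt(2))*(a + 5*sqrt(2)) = a^2 - 50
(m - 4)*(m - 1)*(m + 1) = m^3 - 4*m^2 - m + 4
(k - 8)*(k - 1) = k^2 - 9*k + 8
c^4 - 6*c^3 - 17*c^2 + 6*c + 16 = (c - 8)*(c - 1)*(c + 1)*(c + 2)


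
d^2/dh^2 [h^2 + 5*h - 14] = 2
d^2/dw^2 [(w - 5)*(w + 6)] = 2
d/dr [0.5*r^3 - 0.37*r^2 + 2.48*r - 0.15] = 1.5*r^2 - 0.74*r + 2.48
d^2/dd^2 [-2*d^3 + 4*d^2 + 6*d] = 8 - 12*d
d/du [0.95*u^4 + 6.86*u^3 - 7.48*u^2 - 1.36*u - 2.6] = 3.8*u^3 + 20.58*u^2 - 14.96*u - 1.36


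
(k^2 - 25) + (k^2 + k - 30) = 2*k^2 + k - 55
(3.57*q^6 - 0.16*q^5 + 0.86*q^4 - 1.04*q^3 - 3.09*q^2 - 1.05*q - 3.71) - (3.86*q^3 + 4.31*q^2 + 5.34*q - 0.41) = 3.57*q^6 - 0.16*q^5 + 0.86*q^4 - 4.9*q^3 - 7.4*q^2 - 6.39*q - 3.3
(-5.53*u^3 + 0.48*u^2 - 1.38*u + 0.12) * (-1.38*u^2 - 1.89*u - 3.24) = 7.6314*u^5 + 9.7893*u^4 + 18.9144*u^3 + 0.8874*u^2 + 4.2444*u - 0.3888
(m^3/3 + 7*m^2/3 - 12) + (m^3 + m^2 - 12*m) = 4*m^3/3 + 10*m^2/3 - 12*m - 12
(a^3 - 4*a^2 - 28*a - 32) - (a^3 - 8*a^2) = 4*a^2 - 28*a - 32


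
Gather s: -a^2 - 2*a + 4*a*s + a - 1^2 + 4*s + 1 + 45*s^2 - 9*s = -a^2 - a + 45*s^2 + s*(4*a - 5)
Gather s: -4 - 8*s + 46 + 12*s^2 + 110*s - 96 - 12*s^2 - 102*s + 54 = 0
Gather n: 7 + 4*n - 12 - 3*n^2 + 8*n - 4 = -3*n^2 + 12*n - 9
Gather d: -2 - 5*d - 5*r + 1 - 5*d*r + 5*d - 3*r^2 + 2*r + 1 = -5*d*r - 3*r^2 - 3*r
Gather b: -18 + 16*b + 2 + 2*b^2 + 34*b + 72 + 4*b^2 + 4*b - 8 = 6*b^2 + 54*b + 48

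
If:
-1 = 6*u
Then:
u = -1/6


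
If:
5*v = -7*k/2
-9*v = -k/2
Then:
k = 0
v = 0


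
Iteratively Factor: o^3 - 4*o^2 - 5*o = (o)*(o^2 - 4*o - 5) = o*(o - 5)*(o + 1)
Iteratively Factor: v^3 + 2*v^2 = (v)*(v^2 + 2*v) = v*(v + 2)*(v)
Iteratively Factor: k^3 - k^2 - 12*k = (k - 4)*(k^2 + 3*k) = k*(k - 4)*(k + 3)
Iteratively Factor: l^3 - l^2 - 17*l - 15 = (l + 1)*(l^2 - 2*l - 15) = (l - 5)*(l + 1)*(l + 3)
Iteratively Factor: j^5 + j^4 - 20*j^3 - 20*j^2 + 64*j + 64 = (j + 1)*(j^4 - 20*j^2 + 64) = (j + 1)*(j + 2)*(j^3 - 2*j^2 - 16*j + 32) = (j + 1)*(j + 2)*(j + 4)*(j^2 - 6*j + 8) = (j - 4)*(j + 1)*(j + 2)*(j + 4)*(j - 2)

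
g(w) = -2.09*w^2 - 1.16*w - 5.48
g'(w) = -4.18*w - 1.16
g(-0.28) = -5.32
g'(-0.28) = 0.01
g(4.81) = -59.41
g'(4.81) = -21.27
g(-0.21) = -5.33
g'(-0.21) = -0.28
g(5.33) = -71.04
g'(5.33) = -23.44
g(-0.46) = -5.39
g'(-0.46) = 0.76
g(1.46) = -11.63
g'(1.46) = -7.26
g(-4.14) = -36.50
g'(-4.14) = 16.15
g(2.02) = -16.35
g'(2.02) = -9.60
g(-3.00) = -20.81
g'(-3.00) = 11.38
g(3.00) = -27.77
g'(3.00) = -13.70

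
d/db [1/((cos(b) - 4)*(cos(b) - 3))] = (2*cos(b) - 7)*sin(b)/((cos(b) - 4)^2*(cos(b) - 3)^2)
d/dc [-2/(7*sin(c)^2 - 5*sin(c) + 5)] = 2*(14*sin(c) - 5)*cos(c)/(7*sin(c)^2 - 5*sin(c) + 5)^2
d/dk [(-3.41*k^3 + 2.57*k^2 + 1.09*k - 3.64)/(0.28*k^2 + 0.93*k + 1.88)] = (-0.9548*k^4 - 6.3426*k^3 - 17.1475*k^2 + 11.7016*k + 5.4344)/(0.0784*k^4 + 0.5208*k^3 + 1.9177*k^2 + 3.4968*k + 3.5344)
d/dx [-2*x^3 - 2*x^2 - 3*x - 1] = -6*x^2 - 4*x - 3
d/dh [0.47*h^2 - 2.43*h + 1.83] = 0.94*h - 2.43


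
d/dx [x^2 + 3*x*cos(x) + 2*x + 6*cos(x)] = -3*x*sin(x) + 2*x - 6*sin(x) + 3*cos(x) + 2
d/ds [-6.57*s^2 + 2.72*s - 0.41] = 2.72 - 13.14*s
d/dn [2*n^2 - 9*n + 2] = 4*n - 9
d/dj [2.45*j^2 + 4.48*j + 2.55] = 4.9*j + 4.48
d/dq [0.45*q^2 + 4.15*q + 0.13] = 0.9*q + 4.15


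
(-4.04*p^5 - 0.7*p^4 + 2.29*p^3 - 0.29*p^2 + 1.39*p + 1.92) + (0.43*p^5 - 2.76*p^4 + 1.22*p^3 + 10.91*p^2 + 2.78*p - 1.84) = -3.61*p^5 - 3.46*p^4 + 3.51*p^3 + 10.62*p^2 + 4.17*p + 0.0799999999999998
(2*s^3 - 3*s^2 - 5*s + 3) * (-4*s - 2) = -8*s^4 + 8*s^3 + 26*s^2 - 2*s - 6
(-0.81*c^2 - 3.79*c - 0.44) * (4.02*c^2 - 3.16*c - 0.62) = -3.2562*c^4 - 12.6762*c^3 + 10.7098*c^2 + 3.7402*c + 0.2728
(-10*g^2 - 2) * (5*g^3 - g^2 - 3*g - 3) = -50*g^5 + 10*g^4 + 20*g^3 + 32*g^2 + 6*g + 6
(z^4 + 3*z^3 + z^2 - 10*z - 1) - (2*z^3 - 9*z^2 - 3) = z^4 + z^3 + 10*z^2 - 10*z + 2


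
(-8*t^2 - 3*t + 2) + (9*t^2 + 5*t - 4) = t^2 + 2*t - 2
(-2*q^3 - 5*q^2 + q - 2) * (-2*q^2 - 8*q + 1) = 4*q^5 + 26*q^4 + 36*q^3 - 9*q^2 + 17*q - 2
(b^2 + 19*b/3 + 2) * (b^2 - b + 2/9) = b^4 + 16*b^3/3 - 37*b^2/9 - 16*b/27 + 4/9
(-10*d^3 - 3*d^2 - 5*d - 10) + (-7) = -10*d^3 - 3*d^2 - 5*d - 17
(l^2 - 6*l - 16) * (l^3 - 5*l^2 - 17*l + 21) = l^5 - 11*l^4 - 3*l^3 + 203*l^2 + 146*l - 336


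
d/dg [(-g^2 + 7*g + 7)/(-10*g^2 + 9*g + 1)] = (61*g^2 + 138*g - 56)/(100*g^4 - 180*g^3 + 61*g^2 + 18*g + 1)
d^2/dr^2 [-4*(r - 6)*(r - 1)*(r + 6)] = 8 - 24*r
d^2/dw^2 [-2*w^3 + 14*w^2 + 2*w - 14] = 28 - 12*w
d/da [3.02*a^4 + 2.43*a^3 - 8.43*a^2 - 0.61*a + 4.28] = 12.08*a^3 + 7.29*a^2 - 16.86*a - 0.61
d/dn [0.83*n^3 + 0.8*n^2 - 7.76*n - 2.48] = 2.49*n^2 + 1.6*n - 7.76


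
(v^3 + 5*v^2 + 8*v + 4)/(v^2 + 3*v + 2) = v + 2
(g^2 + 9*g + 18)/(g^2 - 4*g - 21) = (g + 6)/(g - 7)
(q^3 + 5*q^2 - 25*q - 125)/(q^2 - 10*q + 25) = (q^2 + 10*q + 25)/(q - 5)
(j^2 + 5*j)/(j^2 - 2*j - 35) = j/(j - 7)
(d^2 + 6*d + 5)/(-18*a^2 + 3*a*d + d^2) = (d^2 + 6*d + 5)/(-18*a^2 + 3*a*d + d^2)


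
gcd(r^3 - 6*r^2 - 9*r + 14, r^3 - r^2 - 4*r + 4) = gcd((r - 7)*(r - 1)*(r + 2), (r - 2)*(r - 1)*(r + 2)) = r^2 + r - 2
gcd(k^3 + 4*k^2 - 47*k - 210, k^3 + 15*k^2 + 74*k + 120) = k^2 + 11*k + 30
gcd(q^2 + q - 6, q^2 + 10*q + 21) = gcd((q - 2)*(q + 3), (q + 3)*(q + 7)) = q + 3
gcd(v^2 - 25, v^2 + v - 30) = v - 5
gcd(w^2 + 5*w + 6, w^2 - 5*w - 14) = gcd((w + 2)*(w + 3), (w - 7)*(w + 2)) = w + 2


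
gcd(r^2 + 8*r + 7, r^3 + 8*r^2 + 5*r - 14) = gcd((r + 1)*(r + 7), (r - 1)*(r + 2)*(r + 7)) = r + 7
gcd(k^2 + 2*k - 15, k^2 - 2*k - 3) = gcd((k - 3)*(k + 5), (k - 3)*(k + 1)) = k - 3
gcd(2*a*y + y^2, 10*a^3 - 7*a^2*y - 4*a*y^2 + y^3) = 2*a + y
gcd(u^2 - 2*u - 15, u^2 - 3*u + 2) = 1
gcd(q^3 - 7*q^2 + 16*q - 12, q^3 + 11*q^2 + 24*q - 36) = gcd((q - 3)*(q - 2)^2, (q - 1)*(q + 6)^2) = 1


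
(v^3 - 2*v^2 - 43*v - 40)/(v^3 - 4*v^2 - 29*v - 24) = (v + 5)/(v + 3)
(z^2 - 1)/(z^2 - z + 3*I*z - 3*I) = (z + 1)/(z + 3*I)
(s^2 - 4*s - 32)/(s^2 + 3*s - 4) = (s - 8)/(s - 1)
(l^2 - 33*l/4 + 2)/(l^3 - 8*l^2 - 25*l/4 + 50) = (4*l - 1)/(4*l^2 - 25)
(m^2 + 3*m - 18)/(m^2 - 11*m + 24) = (m + 6)/(m - 8)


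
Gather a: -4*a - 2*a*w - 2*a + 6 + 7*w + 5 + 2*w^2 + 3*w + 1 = a*(-2*w - 6) + 2*w^2 + 10*w + 12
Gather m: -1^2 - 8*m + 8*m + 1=0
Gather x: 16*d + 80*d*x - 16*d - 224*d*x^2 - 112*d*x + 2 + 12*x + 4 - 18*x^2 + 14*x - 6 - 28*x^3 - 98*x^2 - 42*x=-28*x^3 + x^2*(-224*d - 116) + x*(-32*d - 16)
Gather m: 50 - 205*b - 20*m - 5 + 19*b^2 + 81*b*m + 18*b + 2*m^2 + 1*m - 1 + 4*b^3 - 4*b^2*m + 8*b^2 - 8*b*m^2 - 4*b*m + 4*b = 4*b^3 + 27*b^2 - 183*b + m^2*(2 - 8*b) + m*(-4*b^2 + 77*b - 19) + 44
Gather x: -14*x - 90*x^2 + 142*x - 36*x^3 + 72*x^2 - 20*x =-36*x^3 - 18*x^2 + 108*x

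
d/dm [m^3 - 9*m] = 3*m^2 - 9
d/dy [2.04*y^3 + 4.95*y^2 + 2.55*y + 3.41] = 6.12*y^2 + 9.9*y + 2.55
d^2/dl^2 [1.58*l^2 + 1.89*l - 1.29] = 3.16000000000000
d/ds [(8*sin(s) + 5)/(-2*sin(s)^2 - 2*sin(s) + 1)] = 2*(8*sin(s)^2 + 10*sin(s) + 9)*cos(s)/(2*sin(s) - cos(2*s))^2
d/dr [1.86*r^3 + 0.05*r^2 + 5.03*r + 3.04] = 5.58*r^2 + 0.1*r + 5.03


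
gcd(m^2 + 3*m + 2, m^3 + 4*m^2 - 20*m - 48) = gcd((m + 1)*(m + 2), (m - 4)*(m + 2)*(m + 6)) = m + 2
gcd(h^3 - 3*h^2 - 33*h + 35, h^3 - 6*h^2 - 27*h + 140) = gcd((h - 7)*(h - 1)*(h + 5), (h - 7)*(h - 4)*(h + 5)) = h^2 - 2*h - 35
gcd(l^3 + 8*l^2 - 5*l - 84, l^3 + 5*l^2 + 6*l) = 1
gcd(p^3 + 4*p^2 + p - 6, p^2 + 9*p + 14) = p + 2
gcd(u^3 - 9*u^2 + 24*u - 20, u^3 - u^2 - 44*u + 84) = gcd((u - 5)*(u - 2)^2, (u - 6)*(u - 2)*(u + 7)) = u - 2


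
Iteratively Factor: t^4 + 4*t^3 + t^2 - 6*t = (t - 1)*(t^3 + 5*t^2 + 6*t) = t*(t - 1)*(t^2 + 5*t + 6) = t*(t - 1)*(t + 3)*(t + 2)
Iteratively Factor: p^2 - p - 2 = (p - 2)*(p + 1)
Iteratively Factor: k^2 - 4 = (k + 2)*(k - 2)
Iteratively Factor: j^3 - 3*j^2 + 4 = (j - 2)*(j^2 - j - 2) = (j - 2)*(j + 1)*(j - 2)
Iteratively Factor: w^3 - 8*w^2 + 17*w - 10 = (w - 5)*(w^2 - 3*w + 2) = (w - 5)*(w - 1)*(w - 2)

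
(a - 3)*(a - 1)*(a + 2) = a^3 - 2*a^2 - 5*a + 6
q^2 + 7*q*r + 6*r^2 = (q + r)*(q + 6*r)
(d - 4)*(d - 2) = d^2 - 6*d + 8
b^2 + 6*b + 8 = (b + 2)*(b + 4)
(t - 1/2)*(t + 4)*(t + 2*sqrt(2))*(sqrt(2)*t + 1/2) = sqrt(2)*t^4 + 9*t^3/2 + 7*sqrt(2)*t^3/2 - sqrt(2)*t^2 + 63*t^2/4 - 9*t + 7*sqrt(2)*t/2 - 2*sqrt(2)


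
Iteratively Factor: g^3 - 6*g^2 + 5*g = (g)*(g^2 - 6*g + 5) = g*(g - 5)*(g - 1)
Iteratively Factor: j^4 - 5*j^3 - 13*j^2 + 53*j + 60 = (j + 3)*(j^3 - 8*j^2 + 11*j + 20) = (j + 1)*(j + 3)*(j^2 - 9*j + 20) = (j - 5)*(j + 1)*(j + 3)*(j - 4)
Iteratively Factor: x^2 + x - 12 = (x + 4)*(x - 3)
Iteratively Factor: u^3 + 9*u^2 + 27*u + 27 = (u + 3)*(u^2 + 6*u + 9) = (u + 3)^2*(u + 3)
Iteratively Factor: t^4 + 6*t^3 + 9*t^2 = (t + 3)*(t^3 + 3*t^2) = t*(t + 3)*(t^2 + 3*t) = t^2*(t + 3)*(t + 3)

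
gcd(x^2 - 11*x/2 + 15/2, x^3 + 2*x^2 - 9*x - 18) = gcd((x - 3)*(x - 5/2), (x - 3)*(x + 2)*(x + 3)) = x - 3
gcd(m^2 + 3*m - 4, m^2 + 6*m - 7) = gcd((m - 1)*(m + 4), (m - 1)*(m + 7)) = m - 1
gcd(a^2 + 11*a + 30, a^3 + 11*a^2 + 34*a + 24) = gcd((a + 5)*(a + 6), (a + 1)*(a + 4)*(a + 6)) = a + 6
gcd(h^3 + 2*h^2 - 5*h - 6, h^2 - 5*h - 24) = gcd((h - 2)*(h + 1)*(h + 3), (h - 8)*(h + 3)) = h + 3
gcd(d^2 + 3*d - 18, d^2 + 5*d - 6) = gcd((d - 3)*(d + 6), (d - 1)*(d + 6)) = d + 6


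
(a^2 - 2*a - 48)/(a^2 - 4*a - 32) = (a + 6)/(a + 4)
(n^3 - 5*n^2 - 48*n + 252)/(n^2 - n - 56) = (n^2 - 12*n + 36)/(n - 8)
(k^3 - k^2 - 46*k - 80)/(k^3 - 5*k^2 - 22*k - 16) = (k + 5)/(k + 1)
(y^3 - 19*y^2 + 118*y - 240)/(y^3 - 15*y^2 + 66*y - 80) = (y - 6)/(y - 2)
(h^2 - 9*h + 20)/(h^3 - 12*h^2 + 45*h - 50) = (h - 4)/(h^2 - 7*h + 10)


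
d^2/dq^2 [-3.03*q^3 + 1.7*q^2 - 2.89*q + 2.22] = 3.4 - 18.18*q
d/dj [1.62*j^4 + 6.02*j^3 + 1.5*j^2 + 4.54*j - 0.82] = 6.48*j^3 + 18.06*j^2 + 3.0*j + 4.54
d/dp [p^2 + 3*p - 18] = 2*p + 3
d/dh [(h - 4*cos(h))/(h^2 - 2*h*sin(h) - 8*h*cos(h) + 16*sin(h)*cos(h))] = (-4*h^2*sin(h) + 2*h^2*cos(h) - h^2 + 8*h*cos(h) - 16*h*cos(2*h) - 8*h + 4*sin(2*h) + 48*cos(h) - 16*cos(2*h) + 16*cos(3*h) - 16)/((h - 2*sin(h))^2*(h - 8*cos(h))^2)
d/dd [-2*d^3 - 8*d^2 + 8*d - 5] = -6*d^2 - 16*d + 8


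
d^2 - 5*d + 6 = (d - 3)*(d - 2)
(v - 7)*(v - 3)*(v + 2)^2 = v^4 - 6*v^3 - 15*v^2 + 44*v + 84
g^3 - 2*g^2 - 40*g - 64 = (g - 8)*(g + 2)*(g + 4)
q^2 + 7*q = q*(q + 7)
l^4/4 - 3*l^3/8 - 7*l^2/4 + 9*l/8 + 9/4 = (l/4 + 1/2)*(l - 3)*(l - 3/2)*(l + 1)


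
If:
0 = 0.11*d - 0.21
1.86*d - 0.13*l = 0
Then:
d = 1.91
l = 27.31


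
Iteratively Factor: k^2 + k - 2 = (k + 2)*(k - 1)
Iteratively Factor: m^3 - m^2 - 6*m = (m)*(m^2 - m - 6) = m*(m - 3)*(m + 2)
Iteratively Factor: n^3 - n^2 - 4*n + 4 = (n + 2)*(n^2 - 3*n + 2) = (n - 2)*(n + 2)*(n - 1)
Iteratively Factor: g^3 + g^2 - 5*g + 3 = (g - 1)*(g^2 + 2*g - 3) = (g - 1)^2*(g + 3)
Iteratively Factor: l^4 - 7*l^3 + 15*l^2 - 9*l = (l - 3)*(l^3 - 4*l^2 + 3*l) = l*(l - 3)*(l^2 - 4*l + 3) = l*(l - 3)^2*(l - 1)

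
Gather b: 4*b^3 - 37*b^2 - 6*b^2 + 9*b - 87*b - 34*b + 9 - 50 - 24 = 4*b^3 - 43*b^2 - 112*b - 65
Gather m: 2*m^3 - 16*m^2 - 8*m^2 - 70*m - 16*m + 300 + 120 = 2*m^3 - 24*m^2 - 86*m + 420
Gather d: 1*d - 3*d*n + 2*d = d*(3 - 3*n)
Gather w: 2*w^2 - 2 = 2*w^2 - 2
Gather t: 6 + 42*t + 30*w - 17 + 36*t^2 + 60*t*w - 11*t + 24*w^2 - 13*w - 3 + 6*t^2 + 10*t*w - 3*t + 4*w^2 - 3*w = 42*t^2 + t*(70*w + 28) + 28*w^2 + 14*w - 14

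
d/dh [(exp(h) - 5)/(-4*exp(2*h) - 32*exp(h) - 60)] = (2*(exp(h) - 5)*(exp(h) + 4) - exp(2*h) - 8*exp(h) - 15)*exp(h)/(4*(exp(2*h) + 8*exp(h) + 15)^2)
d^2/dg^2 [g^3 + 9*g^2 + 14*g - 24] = 6*g + 18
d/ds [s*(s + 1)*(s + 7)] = 3*s^2 + 16*s + 7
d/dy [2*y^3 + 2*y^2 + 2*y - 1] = 6*y^2 + 4*y + 2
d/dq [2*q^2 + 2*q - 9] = 4*q + 2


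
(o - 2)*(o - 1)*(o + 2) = o^3 - o^2 - 4*o + 4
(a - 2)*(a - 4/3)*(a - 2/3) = a^3 - 4*a^2 + 44*a/9 - 16/9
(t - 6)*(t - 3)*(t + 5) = t^3 - 4*t^2 - 27*t + 90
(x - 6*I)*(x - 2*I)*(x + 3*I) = x^3 - 5*I*x^2 + 12*x - 36*I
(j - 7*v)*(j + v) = j^2 - 6*j*v - 7*v^2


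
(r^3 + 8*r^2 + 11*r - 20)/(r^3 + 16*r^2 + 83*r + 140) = (r - 1)/(r + 7)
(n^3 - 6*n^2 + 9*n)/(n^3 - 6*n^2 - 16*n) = (-n^2 + 6*n - 9)/(-n^2 + 6*n + 16)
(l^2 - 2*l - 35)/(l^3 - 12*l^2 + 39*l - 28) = (l + 5)/(l^2 - 5*l + 4)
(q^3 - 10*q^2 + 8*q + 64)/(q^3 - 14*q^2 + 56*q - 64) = (q + 2)/(q - 2)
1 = 1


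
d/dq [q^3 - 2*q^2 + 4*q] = 3*q^2 - 4*q + 4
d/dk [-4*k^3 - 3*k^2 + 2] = 6*k*(-2*k - 1)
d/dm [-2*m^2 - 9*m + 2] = -4*m - 9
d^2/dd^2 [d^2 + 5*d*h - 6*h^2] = 2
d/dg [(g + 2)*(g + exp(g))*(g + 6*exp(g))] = (g + 2)*(g + exp(g))*(6*exp(g) + 1) + (g + 2)*(g + 6*exp(g))*(exp(g) + 1) + (g + exp(g))*(g + 6*exp(g))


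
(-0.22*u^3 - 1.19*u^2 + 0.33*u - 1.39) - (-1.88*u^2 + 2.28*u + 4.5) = -0.22*u^3 + 0.69*u^2 - 1.95*u - 5.89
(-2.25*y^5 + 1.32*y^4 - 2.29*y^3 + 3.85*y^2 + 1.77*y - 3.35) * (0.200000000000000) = -0.45*y^5 + 0.264*y^4 - 0.458*y^3 + 0.77*y^2 + 0.354*y - 0.67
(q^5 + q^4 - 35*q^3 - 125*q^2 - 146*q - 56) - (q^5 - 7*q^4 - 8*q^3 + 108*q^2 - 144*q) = 8*q^4 - 27*q^3 - 233*q^2 - 2*q - 56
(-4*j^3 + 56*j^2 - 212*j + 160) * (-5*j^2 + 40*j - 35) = 20*j^5 - 440*j^4 + 3440*j^3 - 11240*j^2 + 13820*j - 5600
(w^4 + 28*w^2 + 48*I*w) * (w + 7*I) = w^5 + 7*I*w^4 + 28*w^3 + 244*I*w^2 - 336*w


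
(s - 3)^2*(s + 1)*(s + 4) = s^4 - s^3 - 17*s^2 + 21*s + 36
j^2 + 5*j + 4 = (j + 1)*(j + 4)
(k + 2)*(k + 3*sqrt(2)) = k^2 + 2*k + 3*sqrt(2)*k + 6*sqrt(2)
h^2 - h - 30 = (h - 6)*(h + 5)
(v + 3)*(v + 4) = v^2 + 7*v + 12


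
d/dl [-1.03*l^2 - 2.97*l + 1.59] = -2.06*l - 2.97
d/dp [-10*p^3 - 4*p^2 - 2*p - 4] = -30*p^2 - 8*p - 2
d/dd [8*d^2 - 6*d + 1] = 16*d - 6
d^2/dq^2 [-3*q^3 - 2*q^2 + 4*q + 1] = -18*q - 4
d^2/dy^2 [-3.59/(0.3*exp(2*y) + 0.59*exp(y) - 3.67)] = (-3.59*(0.6*exp(y) + 0.59)*(1.2*exp(y) + 1.18)*exp(y) + (4.308*exp(y) + 2.1181)*(0.3*exp(2*y) + 0.59*exp(y) - 3.67))*exp(y)/(0.3*exp(2*y) + 0.59*exp(y) - 3.67)^3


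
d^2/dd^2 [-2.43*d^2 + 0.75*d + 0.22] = -4.86000000000000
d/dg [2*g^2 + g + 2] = 4*g + 1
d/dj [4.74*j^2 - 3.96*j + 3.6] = 9.48*j - 3.96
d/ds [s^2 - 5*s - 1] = 2*s - 5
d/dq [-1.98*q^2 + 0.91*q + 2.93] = 0.91 - 3.96*q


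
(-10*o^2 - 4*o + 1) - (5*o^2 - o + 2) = -15*o^2 - 3*o - 1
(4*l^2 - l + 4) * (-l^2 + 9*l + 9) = -4*l^4 + 37*l^3 + 23*l^2 + 27*l + 36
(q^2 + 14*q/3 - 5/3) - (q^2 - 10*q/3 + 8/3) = 8*q - 13/3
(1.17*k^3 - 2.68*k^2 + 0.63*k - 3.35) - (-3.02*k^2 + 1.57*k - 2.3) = 1.17*k^3 + 0.34*k^2 - 0.94*k - 1.05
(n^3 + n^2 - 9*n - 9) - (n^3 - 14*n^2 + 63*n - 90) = 15*n^2 - 72*n + 81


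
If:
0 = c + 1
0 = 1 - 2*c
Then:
No Solution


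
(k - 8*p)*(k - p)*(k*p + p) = k^3*p - 9*k^2*p^2 + k^2*p + 8*k*p^3 - 9*k*p^2 + 8*p^3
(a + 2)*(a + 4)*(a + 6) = a^3 + 12*a^2 + 44*a + 48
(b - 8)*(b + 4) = b^2 - 4*b - 32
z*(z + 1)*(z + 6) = z^3 + 7*z^2 + 6*z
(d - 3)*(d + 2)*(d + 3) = d^3 + 2*d^2 - 9*d - 18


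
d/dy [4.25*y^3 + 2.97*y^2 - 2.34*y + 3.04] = 12.75*y^2 + 5.94*y - 2.34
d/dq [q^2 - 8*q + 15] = 2*q - 8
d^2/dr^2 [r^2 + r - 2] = 2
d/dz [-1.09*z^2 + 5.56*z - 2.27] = 5.56 - 2.18*z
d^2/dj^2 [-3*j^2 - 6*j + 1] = -6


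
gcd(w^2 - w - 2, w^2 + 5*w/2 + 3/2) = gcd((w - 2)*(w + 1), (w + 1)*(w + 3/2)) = w + 1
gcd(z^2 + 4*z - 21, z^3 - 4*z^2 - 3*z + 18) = z - 3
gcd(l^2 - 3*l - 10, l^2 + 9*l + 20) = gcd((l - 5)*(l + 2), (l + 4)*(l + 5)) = 1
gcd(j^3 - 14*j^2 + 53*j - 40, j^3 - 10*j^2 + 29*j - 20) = j^2 - 6*j + 5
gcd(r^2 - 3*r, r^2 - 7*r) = r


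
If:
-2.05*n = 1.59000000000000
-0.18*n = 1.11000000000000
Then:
No Solution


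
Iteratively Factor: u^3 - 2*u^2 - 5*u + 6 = (u + 2)*(u^2 - 4*u + 3) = (u - 1)*(u + 2)*(u - 3)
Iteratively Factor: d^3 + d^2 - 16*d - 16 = (d + 4)*(d^2 - 3*d - 4) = (d + 1)*(d + 4)*(d - 4)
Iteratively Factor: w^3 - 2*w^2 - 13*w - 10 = (w - 5)*(w^2 + 3*w + 2) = (w - 5)*(w + 2)*(w + 1)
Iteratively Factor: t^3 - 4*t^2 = (t)*(t^2 - 4*t) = t*(t - 4)*(t)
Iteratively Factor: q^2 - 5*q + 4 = (q - 1)*(q - 4)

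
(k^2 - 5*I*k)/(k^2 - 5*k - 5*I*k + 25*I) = k/(k - 5)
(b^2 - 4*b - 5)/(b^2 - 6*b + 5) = (b + 1)/(b - 1)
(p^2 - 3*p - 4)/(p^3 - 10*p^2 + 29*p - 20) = (p + 1)/(p^2 - 6*p + 5)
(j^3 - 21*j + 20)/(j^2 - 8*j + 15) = (j^3 - 21*j + 20)/(j^2 - 8*j + 15)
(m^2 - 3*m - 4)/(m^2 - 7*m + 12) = (m + 1)/(m - 3)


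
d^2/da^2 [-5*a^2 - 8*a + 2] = -10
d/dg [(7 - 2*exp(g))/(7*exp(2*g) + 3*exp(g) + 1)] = (14*exp(2*g) - 98*exp(g) - 23)*exp(g)/(49*exp(4*g) + 42*exp(3*g) + 23*exp(2*g) + 6*exp(g) + 1)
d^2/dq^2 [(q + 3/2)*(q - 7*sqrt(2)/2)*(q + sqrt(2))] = 6*q - 5*sqrt(2) + 3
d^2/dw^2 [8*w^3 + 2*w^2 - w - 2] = 48*w + 4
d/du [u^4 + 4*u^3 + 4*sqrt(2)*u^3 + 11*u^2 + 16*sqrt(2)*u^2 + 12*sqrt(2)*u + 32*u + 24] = 4*u^3 + 12*u^2 + 12*sqrt(2)*u^2 + 22*u + 32*sqrt(2)*u + 12*sqrt(2) + 32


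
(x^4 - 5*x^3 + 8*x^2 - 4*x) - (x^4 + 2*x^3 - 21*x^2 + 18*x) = -7*x^3 + 29*x^2 - 22*x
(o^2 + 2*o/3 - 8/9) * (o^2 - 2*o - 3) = o^4 - 4*o^3/3 - 47*o^2/9 - 2*o/9 + 8/3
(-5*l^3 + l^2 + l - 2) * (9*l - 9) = -45*l^4 + 54*l^3 - 27*l + 18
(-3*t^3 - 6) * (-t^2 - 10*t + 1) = 3*t^5 + 30*t^4 - 3*t^3 + 6*t^2 + 60*t - 6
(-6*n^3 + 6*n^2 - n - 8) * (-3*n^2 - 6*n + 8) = 18*n^5 + 18*n^4 - 81*n^3 + 78*n^2 + 40*n - 64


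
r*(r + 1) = r^2 + r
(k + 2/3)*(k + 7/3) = k^2 + 3*k + 14/9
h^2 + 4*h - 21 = (h - 3)*(h + 7)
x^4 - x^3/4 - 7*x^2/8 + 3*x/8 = x*(x - 3/4)*(x - 1/2)*(x + 1)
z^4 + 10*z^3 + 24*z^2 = z^2*(z + 4)*(z + 6)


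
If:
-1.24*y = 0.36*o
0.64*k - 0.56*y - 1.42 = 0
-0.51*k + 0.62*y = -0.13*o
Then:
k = -1.39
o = 14.22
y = -4.13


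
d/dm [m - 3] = 1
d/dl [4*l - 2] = 4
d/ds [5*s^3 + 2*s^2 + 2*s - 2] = 15*s^2 + 4*s + 2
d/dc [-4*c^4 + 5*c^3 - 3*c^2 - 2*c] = -16*c^3 + 15*c^2 - 6*c - 2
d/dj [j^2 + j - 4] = 2*j + 1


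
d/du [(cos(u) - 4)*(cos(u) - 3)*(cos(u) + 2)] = (-3*cos(u)^2 + 10*cos(u) + 2)*sin(u)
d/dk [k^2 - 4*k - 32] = 2*k - 4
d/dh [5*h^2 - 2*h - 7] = 10*h - 2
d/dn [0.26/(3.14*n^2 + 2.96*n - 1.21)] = (-1.6328*n - 0.7696)/(3.14*n^2 + 2.96*n - 1.21)^2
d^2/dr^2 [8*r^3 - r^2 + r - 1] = 48*r - 2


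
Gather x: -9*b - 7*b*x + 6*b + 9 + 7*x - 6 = -3*b + x*(7 - 7*b) + 3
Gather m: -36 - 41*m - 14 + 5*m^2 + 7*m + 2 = 5*m^2 - 34*m - 48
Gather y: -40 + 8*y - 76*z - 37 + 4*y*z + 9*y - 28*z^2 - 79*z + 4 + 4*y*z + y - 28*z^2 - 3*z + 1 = y*(8*z + 18) - 56*z^2 - 158*z - 72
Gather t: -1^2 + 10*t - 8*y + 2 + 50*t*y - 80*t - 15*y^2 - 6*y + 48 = t*(50*y - 70) - 15*y^2 - 14*y + 49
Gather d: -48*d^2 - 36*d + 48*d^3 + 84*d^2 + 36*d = 48*d^3 + 36*d^2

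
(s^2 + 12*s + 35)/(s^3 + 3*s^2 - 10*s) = (s + 7)/(s*(s - 2))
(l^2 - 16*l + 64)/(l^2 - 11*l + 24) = (l - 8)/(l - 3)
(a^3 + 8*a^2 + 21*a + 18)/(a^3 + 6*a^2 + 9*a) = (a + 2)/a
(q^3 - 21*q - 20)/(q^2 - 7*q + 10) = (q^2 + 5*q + 4)/(q - 2)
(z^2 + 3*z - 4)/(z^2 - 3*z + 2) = (z + 4)/(z - 2)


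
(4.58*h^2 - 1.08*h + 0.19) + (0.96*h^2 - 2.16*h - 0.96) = 5.54*h^2 - 3.24*h - 0.77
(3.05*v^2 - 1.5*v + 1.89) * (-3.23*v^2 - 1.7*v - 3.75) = -9.8515*v^4 - 0.34*v^3 - 14.9922*v^2 + 2.412*v - 7.0875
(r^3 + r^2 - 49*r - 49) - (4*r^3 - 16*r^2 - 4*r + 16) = -3*r^3 + 17*r^2 - 45*r - 65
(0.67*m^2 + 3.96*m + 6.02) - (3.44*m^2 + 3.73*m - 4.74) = -2.77*m^2 + 0.23*m + 10.76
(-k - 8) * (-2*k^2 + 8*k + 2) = 2*k^3 + 8*k^2 - 66*k - 16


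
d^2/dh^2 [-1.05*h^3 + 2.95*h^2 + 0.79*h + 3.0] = 5.9 - 6.3*h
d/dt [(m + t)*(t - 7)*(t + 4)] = 2*m*t - 3*m + 3*t^2 - 6*t - 28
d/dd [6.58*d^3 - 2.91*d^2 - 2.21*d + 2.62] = 19.74*d^2 - 5.82*d - 2.21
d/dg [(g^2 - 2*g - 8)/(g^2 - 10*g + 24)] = -8/(g^2 - 12*g + 36)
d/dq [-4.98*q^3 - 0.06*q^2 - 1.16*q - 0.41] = -14.94*q^2 - 0.12*q - 1.16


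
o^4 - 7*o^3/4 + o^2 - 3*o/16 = o*(o - 3/4)*(o - 1/2)^2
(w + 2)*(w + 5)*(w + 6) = w^3 + 13*w^2 + 52*w + 60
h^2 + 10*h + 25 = (h + 5)^2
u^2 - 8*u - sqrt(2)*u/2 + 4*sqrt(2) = (u - 8)*(u - sqrt(2)/2)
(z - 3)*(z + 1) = z^2 - 2*z - 3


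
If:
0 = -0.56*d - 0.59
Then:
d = -1.05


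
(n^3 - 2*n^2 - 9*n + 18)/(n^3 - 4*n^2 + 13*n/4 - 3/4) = 4*(n^2 + n - 6)/(4*n^2 - 4*n + 1)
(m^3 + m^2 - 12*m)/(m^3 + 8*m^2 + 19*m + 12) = m*(m - 3)/(m^2 + 4*m + 3)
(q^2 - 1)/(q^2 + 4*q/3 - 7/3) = 3*(q + 1)/(3*q + 7)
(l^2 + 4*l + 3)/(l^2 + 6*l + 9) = (l + 1)/(l + 3)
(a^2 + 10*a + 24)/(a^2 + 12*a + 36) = (a + 4)/(a + 6)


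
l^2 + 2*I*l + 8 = (l - 2*I)*(l + 4*I)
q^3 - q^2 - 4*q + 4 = (q - 2)*(q - 1)*(q + 2)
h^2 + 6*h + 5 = (h + 1)*(h + 5)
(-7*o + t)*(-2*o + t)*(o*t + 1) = 14*o^3*t - 9*o^2*t^2 + 14*o^2 + o*t^3 - 9*o*t + t^2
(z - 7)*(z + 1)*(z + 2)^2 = z^4 - 2*z^3 - 27*z^2 - 52*z - 28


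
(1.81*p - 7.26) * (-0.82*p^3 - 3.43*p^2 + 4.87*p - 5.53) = -1.4842*p^4 - 0.255100000000001*p^3 + 33.7165*p^2 - 45.3655*p + 40.1478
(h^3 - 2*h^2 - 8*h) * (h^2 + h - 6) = h^5 - h^4 - 16*h^3 + 4*h^2 + 48*h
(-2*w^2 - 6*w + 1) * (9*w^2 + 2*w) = -18*w^4 - 58*w^3 - 3*w^2 + 2*w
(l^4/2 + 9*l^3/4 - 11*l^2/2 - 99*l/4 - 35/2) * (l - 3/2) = l^5/2 + 3*l^4/2 - 71*l^3/8 - 33*l^2/2 + 157*l/8 + 105/4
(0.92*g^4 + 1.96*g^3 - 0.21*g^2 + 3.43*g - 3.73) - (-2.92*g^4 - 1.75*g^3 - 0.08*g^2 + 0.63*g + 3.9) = 3.84*g^4 + 3.71*g^3 - 0.13*g^2 + 2.8*g - 7.63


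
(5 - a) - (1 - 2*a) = a + 4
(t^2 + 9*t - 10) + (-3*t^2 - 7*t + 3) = -2*t^2 + 2*t - 7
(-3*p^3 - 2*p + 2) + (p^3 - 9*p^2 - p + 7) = -2*p^3 - 9*p^2 - 3*p + 9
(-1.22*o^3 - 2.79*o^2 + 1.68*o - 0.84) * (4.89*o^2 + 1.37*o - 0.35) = -5.9658*o^5 - 15.3145*o^4 + 4.8199*o^3 - 0.829499999999999*o^2 - 1.7388*o + 0.294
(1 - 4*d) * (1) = 1 - 4*d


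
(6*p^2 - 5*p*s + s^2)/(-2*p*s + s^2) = (-3*p + s)/s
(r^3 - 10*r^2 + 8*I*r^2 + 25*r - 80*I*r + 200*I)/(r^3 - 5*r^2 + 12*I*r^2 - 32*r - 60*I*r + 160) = (r - 5)/(r + 4*I)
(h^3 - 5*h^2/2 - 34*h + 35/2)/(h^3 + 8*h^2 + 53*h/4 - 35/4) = 2*(h - 7)/(2*h + 7)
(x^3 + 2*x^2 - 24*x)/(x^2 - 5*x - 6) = x*(-x^2 - 2*x + 24)/(-x^2 + 5*x + 6)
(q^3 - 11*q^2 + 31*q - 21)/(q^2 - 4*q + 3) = q - 7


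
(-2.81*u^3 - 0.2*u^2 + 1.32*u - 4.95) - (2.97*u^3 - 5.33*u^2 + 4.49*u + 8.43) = -5.78*u^3 + 5.13*u^2 - 3.17*u - 13.38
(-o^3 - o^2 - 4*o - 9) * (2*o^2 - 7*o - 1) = -2*o^5 + 5*o^4 + 11*o^2 + 67*o + 9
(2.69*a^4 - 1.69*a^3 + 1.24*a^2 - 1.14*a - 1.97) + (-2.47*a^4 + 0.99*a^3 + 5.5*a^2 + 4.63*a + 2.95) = 0.22*a^4 - 0.7*a^3 + 6.74*a^2 + 3.49*a + 0.98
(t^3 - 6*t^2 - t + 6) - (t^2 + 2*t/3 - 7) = t^3 - 7*t^2 - 5*t/3 + 13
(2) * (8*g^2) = 16*g^2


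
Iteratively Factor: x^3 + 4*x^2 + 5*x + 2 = (x + 1)*(x^2 + 3*x + 2) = (x + 1)*(x + 2)*(x + 1)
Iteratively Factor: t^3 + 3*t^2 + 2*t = (t + 1)*(t^2 + 2*t) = t*(t + 1)*(t + 2)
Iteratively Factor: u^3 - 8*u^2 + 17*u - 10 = (u - 2)*(u^2 - 6*u + 5) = (u - 2)*(u - 1)*(u - 5)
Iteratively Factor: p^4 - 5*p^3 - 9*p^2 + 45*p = (p + 3)*(p^3 - 8*p^2 + 15*p) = (p - 5)*(p + 3)*(p^2 - 3*p) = p*(p - 5)*(p + 3)*(p - 3)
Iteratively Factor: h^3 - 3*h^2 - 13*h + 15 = (h - 1)*(h^2 - 2*h - 15) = (h - 1)*(h + 3)*(h - 5)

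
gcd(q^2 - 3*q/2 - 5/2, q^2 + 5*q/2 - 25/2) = q - 5/2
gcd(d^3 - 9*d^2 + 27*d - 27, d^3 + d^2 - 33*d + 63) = d^2 - 6*d + 9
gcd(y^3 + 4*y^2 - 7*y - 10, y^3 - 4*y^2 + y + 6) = y^2 - y - 2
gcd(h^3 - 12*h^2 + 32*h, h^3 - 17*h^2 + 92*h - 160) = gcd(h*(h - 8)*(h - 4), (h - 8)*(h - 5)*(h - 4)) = h^2 - 12*h + 32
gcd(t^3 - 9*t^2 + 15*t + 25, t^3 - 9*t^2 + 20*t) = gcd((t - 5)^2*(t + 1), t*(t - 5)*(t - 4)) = t - 5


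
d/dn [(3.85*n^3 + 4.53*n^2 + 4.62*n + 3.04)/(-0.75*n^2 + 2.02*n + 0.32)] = (-2.8875*n^4 + 15.554*n^3 + 16.3116*n^2 + 7.4592*n - 4.6624)/(0.5625*n^4 - 3.03*n^3 + 3.6004*n^2 + 1.2928*n + 0.1024)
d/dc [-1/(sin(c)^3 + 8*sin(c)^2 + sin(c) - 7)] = (3*sin(c)^2 + 16*sin(c) + 1)*cos(c)/(sin(c)^3 + 8*sin(c)^2 + sin(c) - 7)^2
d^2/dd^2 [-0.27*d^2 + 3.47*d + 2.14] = -0.540000000000000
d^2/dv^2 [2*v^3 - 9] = 12*v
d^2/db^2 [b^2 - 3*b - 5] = 2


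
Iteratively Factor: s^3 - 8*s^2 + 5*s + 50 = (s - 5)*(s^2 - 3*s - 10) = (s - 5)^2*(s + 2)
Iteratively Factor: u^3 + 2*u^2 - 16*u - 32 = (u - 4)*(u^2 + 6*u + 8) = (u - 4)*(u + 4)*(u + 2)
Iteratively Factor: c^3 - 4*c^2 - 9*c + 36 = (c - 3)*(c^2 - c - 12) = (c - 4)*(c - 3)*(c + 3)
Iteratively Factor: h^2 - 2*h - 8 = (h - 4)*(h + 2)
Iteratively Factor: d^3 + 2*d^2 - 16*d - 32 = (d - 4)*(d^2 + 6*d + 8) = (d - 4)*(d + 2)*(d + 4)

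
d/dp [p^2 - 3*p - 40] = 2*p - 3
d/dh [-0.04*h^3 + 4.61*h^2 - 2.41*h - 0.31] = -0.12*h^2 + 9.22*h - 2.41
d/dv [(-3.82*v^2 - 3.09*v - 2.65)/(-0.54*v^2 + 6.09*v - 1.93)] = (-24.9324*v^2 + 11.8832*v + 22.1022)/(0.2916*v^4 - 6.5772*v^3 + 39.1725*v^2 - 23.5074*v + 3.7249)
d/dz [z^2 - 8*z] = 2*z - 8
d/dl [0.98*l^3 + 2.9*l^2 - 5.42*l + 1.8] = 2.94*l^2 + 5.8*l - 5.42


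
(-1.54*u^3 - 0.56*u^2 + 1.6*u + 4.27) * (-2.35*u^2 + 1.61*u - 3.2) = 3.619*u^5 - 1.1634*u^4 + 0.2664*u^3 - 5.6665*u^2 + 1.7547*u - 13.664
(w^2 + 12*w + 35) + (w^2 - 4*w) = 2*w^2 + 8*w + 35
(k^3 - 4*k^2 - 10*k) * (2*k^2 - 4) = 2*k^5 - 8*k^4 - 24*k^3 + 16*k^2 + 40*k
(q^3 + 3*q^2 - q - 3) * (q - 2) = q^4 + q^3 - 7*q^2 - q + 6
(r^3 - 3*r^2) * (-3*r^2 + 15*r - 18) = -3*r^5 + 24*r^4 - 63*r^3 + 54*r^2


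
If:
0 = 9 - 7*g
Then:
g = 9/7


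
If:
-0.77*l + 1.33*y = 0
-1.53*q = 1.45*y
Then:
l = 1.72727272727273*y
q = -0.947712418300654*y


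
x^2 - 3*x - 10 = (x - 5)*(x + 2)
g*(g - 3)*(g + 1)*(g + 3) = g^4 + g^3 - 9*g^2 - 9*g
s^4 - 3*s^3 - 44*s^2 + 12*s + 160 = (s - 8)*(s - 2)*(s + 2)*(s + 5)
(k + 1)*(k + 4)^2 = k^3 + 9*k^2 + 24*k + 16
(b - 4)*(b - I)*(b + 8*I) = b^3 - 4*b^2 + 7*I*b^2 + 8*b - 28*I*b - 32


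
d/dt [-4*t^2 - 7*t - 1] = -8*t - 7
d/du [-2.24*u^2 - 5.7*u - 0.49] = -4.48*u - 5.7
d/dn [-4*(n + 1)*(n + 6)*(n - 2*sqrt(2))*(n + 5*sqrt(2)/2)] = -16*n^3 - 84*n^2 - 6*sqrt(2)*n^2 - 28*sqrt(2)*n + 32*n - 12*sqrt(2) + 280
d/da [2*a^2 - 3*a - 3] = 4*a - 3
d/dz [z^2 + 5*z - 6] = 2*z + 5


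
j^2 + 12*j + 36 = (j + 6)^2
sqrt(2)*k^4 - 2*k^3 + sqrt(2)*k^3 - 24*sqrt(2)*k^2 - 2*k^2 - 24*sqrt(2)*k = k*(k - 4*sqrt(2))*(k + 3*sqrt(2))*(sqrt(2)*k + sqrt(2))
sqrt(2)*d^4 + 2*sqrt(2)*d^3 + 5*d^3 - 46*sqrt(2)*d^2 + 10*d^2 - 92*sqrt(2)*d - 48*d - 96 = (d + 2)*(d - 4*sqrt(2))*(d + 6*sqrt(2))*(sqrt(2)*d + 1)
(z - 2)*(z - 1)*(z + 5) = z^3 + 2*z^2 - 13*z + 10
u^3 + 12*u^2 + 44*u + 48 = (u + 2)*(u + 4)*(u + 6)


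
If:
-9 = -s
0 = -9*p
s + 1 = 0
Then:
No Solution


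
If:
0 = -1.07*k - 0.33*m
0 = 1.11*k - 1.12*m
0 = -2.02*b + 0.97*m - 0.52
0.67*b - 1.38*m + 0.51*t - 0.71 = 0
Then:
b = -0.26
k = 0.00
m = 0.00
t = 1.73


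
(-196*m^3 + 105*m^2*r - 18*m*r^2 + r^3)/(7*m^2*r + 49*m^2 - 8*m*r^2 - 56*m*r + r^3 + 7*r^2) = (28*m^2 - 11*m*r + r^2)/(-m*r - 7*m + r^2 + 7*r)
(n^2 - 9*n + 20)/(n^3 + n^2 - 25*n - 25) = (n - 4)/(n^2 + 6*n + 5)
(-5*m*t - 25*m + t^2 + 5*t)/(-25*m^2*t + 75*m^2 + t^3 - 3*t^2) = (t + 5)/(5*m*t - 15*m + t^2 - 3*t)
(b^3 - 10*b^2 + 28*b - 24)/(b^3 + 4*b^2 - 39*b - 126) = (b^2 - 4*b + 4)/(b^2 + 10*b + 21)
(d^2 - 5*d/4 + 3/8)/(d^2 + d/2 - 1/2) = (d - 3/4)/(d + 1)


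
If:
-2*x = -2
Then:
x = 1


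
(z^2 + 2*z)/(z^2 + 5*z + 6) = z/(z + 3)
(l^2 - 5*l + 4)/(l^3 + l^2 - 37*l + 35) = (l - 4)/(l^2 + 2*l - 35)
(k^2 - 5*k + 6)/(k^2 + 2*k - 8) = (k - 3)/(k + 4)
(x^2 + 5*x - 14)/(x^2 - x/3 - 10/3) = 3*(x + 7)/(3*x + 5)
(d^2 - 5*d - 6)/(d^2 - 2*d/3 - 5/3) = 3*(d - 6)/(3*d - 5)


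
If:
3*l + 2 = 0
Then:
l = -2/3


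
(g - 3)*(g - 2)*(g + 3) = g^3 - 2*g^2 - 9*g + 18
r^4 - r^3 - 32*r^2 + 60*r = r*(r - 5)*(r - 2)*(r + 6)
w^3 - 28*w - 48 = (w - 6)*(w + 2)*(w + 4)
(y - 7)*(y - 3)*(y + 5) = y^3 - 5*y^2 - 29*y + 105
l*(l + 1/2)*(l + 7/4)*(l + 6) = l^4 + 33*l^3/4 + 115*l^2/8 + 21*l/4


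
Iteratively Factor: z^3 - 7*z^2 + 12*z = (z - 4)*(z^2 - 3*z) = (z - 4)*(z - 3)*(z)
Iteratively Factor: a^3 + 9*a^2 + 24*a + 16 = (a + 4)*(a^2 + 5*a + 4) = (a + 4)^2*(a + 1)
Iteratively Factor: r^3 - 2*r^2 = (r)*(r^2 - 2*r) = r*(r - 2)*(r)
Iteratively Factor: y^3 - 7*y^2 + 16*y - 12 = (y - 3)*(y^2 - 4*y + 4) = (y - 3)*(y - 2)*(y - 2)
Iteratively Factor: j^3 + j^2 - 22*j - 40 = (j + 2)*(j^2 - j - 20) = (j - 5)*(j + 2)*(j + 4)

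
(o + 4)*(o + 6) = o^2 + 10*o + 24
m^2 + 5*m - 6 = (m - 1)*(m + 6)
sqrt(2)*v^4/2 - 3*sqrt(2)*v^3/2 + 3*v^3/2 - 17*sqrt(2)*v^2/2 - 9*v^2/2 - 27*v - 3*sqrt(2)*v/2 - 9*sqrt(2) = (v - 6)*(v + 3)*(v + sqrt(2)/2)*(sqrt(2)*v/2 + 1)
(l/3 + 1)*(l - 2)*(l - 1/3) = l^3/3 + 2*l^2/9 - 19*l/9 + 2/3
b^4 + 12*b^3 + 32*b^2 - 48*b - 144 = (b - 2)*(b + 2)*(b + 6)^2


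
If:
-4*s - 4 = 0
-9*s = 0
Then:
No Solution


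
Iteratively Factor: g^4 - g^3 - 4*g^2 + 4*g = (g + 2)*(g^3 - 3*g^2 + 2*g) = (g - 1)*(g + 2)*(g^2 - 2*g) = (g - 2)*(g - 1)*(g + 2)*(g)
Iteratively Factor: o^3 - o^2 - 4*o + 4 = (o - 2)*(o^2 + o - 2) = (o - 2)*(o + 2)*(o - 1)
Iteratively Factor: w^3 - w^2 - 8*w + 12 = (w - 2)*(w^2 + w - 6) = (w - 2)^2*(w + 3)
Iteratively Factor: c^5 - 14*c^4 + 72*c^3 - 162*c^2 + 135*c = (c - 3)*(c^4 - 11*c^3 + 39*c^2 - 45*c) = (c - 3)^2*(c^3 - 8*c^2 + 15*c) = (c - 3)^3*(c^2 - 5*c) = c*(c - 3)^3*(c - 5)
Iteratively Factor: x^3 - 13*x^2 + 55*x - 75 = (x - 3)*(x^2 - 10*x + 25) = (x - 5)*(x - 3)*(x - 5)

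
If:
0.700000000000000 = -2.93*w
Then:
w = -0.24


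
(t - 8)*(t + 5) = t^2 - 3*t - 40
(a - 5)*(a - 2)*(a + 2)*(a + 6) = a^4 + a^3 - 34*a^2 - 4*a + 120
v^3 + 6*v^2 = v^2*(v + 6)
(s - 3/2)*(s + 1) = s^2 - s/2 - 3/2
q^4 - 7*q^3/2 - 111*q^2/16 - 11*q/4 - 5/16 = (q - 5)*(q + 1/4)^2*(q + 1)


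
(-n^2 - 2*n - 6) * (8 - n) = n^3 - 6*n^2 - 10*n - 48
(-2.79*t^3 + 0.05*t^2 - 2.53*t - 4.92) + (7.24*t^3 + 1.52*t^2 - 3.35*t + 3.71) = 4.45*t^3 + 1.57*t^2 - 5.88*t - 1.21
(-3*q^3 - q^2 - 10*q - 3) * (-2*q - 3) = 6*q^4 + 11*q^3 + 23*q^2 + 36*q + 9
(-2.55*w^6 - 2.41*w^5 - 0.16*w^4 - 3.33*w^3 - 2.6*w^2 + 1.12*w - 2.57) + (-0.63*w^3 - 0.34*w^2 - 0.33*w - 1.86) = -2.55*w^6 - 2.41*w^5 - 0.16*w^4 - 3.96*w^3 - 2.94*w^2 + 0.79*w - 4.43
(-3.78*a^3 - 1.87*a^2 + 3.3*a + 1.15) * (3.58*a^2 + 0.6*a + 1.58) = -13.5324*a^5 - 8.9626*a^4 + 4.7196*a^3 + 3.1424*a^2 + 5.904*a + 1.817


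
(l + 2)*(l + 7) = l^2 + 9*l + 14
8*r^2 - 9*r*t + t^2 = (-8*r + t)*(-r + t)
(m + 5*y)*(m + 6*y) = m^2 + 11*m*y + 30*y^2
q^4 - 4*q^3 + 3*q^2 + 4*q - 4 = (q - 2)^2*(q - 1)*(q + 1)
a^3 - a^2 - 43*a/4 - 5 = (a - 4)*(a + 1/2)*(a + 5/2)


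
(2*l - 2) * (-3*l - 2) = -6*l^2 + 2*l + 4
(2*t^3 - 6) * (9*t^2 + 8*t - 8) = 18*t^5 + 16*t^4 - 16*t^3 - 54*t^2 - 48*t + 48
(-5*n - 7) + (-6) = -5*n - 13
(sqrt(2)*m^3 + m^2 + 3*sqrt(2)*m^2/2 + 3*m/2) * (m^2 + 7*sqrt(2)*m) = sqrt(2)*m^5 + 3*sqrt(2)*m^4/2 + 15*m^4 + 7*sqrt(2)*m^3 + 45*m^3/2 + 21*sqrt(2)*m^2/2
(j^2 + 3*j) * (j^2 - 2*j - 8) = j^4 + j^3 - 14*j^2 - 24*j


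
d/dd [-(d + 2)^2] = -2*d - 4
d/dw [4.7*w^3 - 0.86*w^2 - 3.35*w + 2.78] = 14.1*w^2 - 1.72*w - 3.35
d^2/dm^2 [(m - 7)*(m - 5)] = 2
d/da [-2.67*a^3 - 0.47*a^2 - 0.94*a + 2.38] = -8.01*a^2 - 0.94*a - 0.94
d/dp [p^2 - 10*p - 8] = 2*p - 10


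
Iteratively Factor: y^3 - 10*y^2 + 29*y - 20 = (y - 1)*(y^2 - 9*y + 20) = (y - 5)*(y - 1)*(y - 4)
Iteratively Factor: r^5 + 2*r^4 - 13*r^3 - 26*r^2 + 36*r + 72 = (r + 2)*(r^4 - 13*r^2 + 36) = (r + 2)^2*(r^3 - 2*r^2 - 9*r + 18) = (r + 2)^2*(r + 3)*(r^2 - 5*r + 6) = (r - 3)*(r + 2)^2*(r + 3)*(r - 2)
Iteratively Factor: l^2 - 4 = (l + 2)*(l - 2)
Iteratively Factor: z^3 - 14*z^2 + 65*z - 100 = (z - 4)*(z^2 - 10*z + 25) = (z - 5)*(z - 4)*(z - 5)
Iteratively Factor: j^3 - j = (j)*(j^2 - 1) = j*(j + 1)*(j - 1)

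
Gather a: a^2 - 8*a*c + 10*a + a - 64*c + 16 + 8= a^2 + a*(11 - 8*c) - 64*c + 24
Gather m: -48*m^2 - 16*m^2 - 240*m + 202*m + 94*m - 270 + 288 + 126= -64*m^2 + 56*m + 144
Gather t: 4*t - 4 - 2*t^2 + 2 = -2*t^2 + 4*t - 2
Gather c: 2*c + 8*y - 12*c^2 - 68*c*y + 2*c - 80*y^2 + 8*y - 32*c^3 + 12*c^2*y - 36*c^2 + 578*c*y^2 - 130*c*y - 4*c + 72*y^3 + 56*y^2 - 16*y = -32*c^3 + c^2*(12*y - 48) + c*(578*y^2 - 198*y) + 72*y^3 - 24*y^2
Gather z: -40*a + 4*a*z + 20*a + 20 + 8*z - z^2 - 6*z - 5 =-20*a - z^2 + z*(4*a + 2) + 15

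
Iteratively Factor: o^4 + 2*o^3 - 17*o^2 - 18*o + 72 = (o - 3)*(o^3 + 5*o^2 - 2*o - 24) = (o - 3)*(o + 4)*(o^2 + o - 6) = (o - 3)*(o - 2)*(o + 4)*(o + 3)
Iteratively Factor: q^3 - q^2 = (q)*(q^2 - q) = q^2*(q - 1)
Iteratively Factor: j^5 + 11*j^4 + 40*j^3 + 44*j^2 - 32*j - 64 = (j - 1)*(j^4 + 12*j^3 + 52*j^2 + 96*j + 64) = (j - 1)*(j + 4)*(j^3 + 8*j^2 + 20*j + 16) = (j - 1)*(j + 2)*(j + 4)*(j^2 + 6*j + 8) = (j - 1)*(j + 2)^2*(j + 4)*(j + 4)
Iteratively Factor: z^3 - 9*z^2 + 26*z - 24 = (z - 4)*(z^2 - 5*z + 6) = (z - 4)*(z - 3)*(z - 2)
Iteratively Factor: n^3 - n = (n + 1)*(n^2 - n) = (n - 1)*(n + 1)*(n)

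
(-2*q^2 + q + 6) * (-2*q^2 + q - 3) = 4*q^4 - 4*q^3 - 5*q^2 + 3*q - 18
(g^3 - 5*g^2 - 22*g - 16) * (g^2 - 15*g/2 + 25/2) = g^5 - 25*g^4/2 + 28*g^3 + 173*g^2/2 - 155*g - 200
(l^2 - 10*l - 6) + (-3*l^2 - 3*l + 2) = -2*l^2 - 13*l - 4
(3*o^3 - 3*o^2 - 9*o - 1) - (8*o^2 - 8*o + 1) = 3*o^3 - 11*o^2 - o - 2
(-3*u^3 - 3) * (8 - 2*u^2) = 6*u^5 - 24*u^3 + 6*u^2 - 24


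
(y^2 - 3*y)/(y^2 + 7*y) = (y - 3)/(y + 7)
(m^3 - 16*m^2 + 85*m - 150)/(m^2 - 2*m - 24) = (m^2 - 10*m + 25)/(m + 4)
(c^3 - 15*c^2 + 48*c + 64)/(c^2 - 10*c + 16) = (c^2 - 7*c - 8)/(c - 2)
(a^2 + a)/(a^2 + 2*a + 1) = a/(a + 1)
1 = 1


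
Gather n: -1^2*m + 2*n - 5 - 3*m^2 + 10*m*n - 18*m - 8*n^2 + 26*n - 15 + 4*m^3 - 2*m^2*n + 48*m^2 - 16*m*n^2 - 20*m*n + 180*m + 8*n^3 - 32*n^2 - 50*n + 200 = 4*m^3 + 45*m^2 + 161*m + 8*n^3 + n^2*(-16*m - 40) + n*(-2*m^2 - 10*m - 22) + 180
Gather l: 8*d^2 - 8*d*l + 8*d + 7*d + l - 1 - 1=8*d^2 + 15*d + l*(1 - 8*d) - 2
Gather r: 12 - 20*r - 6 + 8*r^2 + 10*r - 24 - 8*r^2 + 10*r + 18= 0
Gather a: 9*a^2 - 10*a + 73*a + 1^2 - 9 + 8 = 9*a^2 + 63*a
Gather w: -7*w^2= -7*w^2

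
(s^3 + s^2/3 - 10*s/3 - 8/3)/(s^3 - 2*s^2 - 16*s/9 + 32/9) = 3*(s + 1)/(3*s - 4)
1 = 1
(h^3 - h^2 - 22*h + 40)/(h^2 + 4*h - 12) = (h^2 + h - 20)/(h + 6)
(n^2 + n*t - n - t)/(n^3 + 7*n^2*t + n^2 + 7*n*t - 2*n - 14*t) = (n + t)/(n^2 + 7*n*t + 2*n + 14*t)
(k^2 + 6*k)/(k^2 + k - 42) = k*(k + 6)/(k^2 + k - 42)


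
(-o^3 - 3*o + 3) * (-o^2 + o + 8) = o^5 - o^4 - 5*o^3 - 6*o^2 - 21*o + 24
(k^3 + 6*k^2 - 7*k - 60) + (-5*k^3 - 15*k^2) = -4*k^3 - 9*k^2 - 7*k - 60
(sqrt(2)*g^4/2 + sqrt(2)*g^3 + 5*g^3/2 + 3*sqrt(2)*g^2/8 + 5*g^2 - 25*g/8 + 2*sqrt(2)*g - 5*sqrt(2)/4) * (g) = sqrt(2)*g^5/2 + sqrt(2)*g^4 + 5*g^4/2 + 3*sqrt(2)*g^3/8 + 5*g^3 - 25*g^2/8 + 2*sqrt(2)*g^2 - 5*sqrt(2)*g/4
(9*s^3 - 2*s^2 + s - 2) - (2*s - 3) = 9*s^3 - 2*s^2 - s + 1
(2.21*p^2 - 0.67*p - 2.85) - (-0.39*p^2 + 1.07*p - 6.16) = 2.6*p^2 - 1.74*p + 3.31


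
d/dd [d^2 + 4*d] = 2*d + 4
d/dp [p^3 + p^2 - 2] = p*(3*p + 2)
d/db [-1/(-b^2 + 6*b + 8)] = 2*(3 - b)/(-b^2 + 6*b + 8)^2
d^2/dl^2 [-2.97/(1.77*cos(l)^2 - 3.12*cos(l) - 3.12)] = (-37.218852*(1 - cos(l)^2)^2 + 49.204584*cos(l)^3 - 113.126706*cos(l)^2 - 69.498*cos(l) + 127.844244)/(-1.77*cos(l)^2 + 3.12*cos(l) + 3.12)^3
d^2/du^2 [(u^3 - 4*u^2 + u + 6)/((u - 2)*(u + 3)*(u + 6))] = 2*(-11*u^3 - 63*u^2 + 27*u + 459)/(u^6 + 27*u^5 + 297*u^4 + 1701*u^3 + 5346*u^2 + 8748*u + 5832)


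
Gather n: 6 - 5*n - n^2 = -n^2 - 5*n + 6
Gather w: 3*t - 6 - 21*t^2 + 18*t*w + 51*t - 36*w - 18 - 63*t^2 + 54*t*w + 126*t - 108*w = -84*t^2 + 180*t + w*(72*t - 144) - 24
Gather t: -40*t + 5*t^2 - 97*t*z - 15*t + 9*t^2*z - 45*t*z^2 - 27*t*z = t^2*(9*z + 5) + t*(-45*z^2 - 124*z - 55)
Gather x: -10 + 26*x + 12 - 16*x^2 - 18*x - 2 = -16*x^2 + 8*x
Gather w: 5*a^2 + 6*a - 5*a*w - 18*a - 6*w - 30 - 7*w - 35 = 5*a^2 - 12*a + w*(-5*a - 13) - 65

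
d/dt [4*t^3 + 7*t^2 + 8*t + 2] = 12*t^2 + 14*t + 8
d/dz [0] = 0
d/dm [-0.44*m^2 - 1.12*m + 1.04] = -0.88*m - 1.12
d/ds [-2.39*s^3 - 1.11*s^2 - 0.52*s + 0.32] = -7.17*s^2 - 2.22*s - 0.52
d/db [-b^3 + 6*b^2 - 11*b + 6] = -3*b^2 + 12*b - 11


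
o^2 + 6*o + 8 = (o + 2)*(o + 4)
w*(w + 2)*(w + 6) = w^3 + 8*w^2 + 12*w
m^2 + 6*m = m*(m + 6)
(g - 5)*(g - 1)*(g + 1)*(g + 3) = g^4 - 2*g^3 - 16*g^2 + 2*g + 15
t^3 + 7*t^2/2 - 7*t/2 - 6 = (t - 3/2)*(t + 1)*(t + 4)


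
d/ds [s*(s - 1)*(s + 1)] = 3*s^2 - 1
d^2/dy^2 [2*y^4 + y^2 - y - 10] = 24*y^2 + 2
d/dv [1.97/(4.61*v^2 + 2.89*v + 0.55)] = (-18.1634*v - 5.6933)/(4.61*v^2 + 2.89*v + 0.55)^2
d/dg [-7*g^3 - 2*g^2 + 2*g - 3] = -21*g^2 - 4*g + 2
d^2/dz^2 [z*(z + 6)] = 2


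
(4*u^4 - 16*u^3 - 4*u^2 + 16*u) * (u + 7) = 4*u^5 + 12*u^4 - 116*u^3 - 12*u^2 + 112*u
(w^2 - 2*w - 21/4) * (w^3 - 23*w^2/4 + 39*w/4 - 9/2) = w^5 - 31*w^4/4 + 16*w^3 + 99*w^2/16 - 675*w/16 + 189/8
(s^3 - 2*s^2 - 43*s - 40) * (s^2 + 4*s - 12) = s^5 + 2*s^4 - 63*s^3 - 188*s^2 + 356*s + 480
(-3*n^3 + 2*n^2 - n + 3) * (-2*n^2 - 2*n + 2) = 6*n^5 + 2*n^4 - 8*n^3 - 8*n + 6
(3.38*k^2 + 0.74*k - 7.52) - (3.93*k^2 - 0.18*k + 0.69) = -0.55*k^2 + 0.92*k - 8.21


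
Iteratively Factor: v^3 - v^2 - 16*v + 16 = (v - 4)*(v^2 + 3*v - 4) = (v - 4)*(v + 4)*(v - 1)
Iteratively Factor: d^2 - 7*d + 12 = (d - 4)*(d - 3)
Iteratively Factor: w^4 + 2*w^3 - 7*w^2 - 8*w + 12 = (w - 2)*(w^3 + 4*w^2 + w - 6) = (w - 2)*(w + 3)*(w^2 + w - 2) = (w - 2)*(w - 1)*(w + 3)*(w + 2)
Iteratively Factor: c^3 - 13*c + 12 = (c - 3)*(c^2 + 3*c - 4) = (c - 3)*(c - 1)*(c + 4)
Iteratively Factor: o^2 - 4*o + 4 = (o - 2)*(o - 2)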